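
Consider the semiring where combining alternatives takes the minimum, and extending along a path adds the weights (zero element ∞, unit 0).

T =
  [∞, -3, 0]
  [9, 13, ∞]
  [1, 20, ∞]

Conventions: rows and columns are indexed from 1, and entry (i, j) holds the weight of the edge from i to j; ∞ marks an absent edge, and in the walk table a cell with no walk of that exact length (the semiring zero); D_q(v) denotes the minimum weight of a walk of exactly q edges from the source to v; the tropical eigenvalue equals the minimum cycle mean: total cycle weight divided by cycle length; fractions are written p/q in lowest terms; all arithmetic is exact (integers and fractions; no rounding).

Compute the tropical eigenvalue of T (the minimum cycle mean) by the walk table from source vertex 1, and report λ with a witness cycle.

q=0: [0, ∞, ∞]
q=1: [∞, -3, 0]
q=2: [1, 10, ∞]
q=3: [19, -2, 1]
Optimal cycle mean attained by: cycle 1->3->1, total 0 + 1, length 2.
Answer: λ = 1/2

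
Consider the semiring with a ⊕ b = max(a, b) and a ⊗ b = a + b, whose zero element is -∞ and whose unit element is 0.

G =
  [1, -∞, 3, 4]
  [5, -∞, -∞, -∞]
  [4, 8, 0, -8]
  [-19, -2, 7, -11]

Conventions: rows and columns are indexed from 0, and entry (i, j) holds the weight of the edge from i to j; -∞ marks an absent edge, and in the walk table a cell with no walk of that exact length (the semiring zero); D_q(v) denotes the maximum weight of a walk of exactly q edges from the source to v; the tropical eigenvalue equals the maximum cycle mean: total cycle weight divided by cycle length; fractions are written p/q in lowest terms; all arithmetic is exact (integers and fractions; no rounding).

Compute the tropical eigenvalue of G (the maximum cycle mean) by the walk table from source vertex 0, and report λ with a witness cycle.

q=0: [0, -∞, -∞, -∞]
q=1: [1, -∞, 3, 4]
q=2: [7, 11, 11, 5]
q=3: [16, 19, 12, 11]
q=4: [24, 20, 19, 20]
Optimal cycle mean attained by: cycle 0->3->2->1->0, total 4 + 7 + 8 + 5, length 4.
Answer: λ = 6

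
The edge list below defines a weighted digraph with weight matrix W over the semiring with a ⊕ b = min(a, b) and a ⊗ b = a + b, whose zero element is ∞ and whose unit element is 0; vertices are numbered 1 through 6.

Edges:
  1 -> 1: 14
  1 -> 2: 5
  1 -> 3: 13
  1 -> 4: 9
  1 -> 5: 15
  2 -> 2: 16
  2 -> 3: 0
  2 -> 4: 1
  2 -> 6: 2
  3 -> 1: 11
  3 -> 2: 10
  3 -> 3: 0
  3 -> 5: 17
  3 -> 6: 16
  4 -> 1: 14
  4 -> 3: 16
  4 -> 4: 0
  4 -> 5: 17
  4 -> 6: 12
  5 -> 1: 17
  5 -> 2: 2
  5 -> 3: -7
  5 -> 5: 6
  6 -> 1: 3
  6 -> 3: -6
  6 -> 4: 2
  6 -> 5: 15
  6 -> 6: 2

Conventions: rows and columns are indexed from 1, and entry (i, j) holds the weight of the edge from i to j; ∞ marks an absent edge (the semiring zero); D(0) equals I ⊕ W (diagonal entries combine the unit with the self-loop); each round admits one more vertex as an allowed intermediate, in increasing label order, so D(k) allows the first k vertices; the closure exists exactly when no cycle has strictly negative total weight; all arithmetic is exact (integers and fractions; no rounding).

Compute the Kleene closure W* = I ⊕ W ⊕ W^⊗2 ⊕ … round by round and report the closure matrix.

D(0):
  [0, 5, 13, 9, 15, ∞]
  [∞, 0, 0, 1, ∞, 2]
  [11, 10, 0, ∞, 17, 16]
  [14, ∞, 16, 0, 17, 12]
  [17, 2, -7, ∞, 0, ∞]
  [3, ∞, -6, 2, 15, 0]
D(1):
  [0, 5, 13, 9, 15, ∞]
  [∞, 0, 0, 1, ∞, 2]
  [11, 10, 0, 20, 17, 16]
  [14, 19, 16, 0, 17, 12]
  [17, 2, -7, 26, 0, ∞]
  [3, 8, -6, 2, 15, 0]
D(2):
  [0, 5, 5, 6, 15, 7]
  [∞, 0, 0, 1, ∞, 2]
  [11, 10, 0, 11, 17, 12]
  [14, 19, 16, 0, 17, 12]
  [17, 2, -7, 3, 0, 4]
  [3, 8, -6, 2, 15, 0]
D(3):
  [0, 5, 5, 6, 15, 7]
  [11, 0, 0, 1, 17, 2]
  [11, 10, 0, 11, 17, 12]
  [14, 19, 16, 0, 17, 12]
  [4, 2, -7, 3, 0, 4]
  [3, 4, -6, 2, 11, 0]
D(4):
  [0, 5, 5, 6, 15, 7]
  [11, 0, 0, 1, 17, 2]
  [11, 10, 0, 11, 17, 12]
  [14, 19, 16, 0, 17, 12]
  [4, 2, -7, 3, 0, 4]
  [3, 4, -6, 2, 11, 0]
D(5):
  [0, 5, 5, 6, 15, 7]
  [11, 0, 0, 1, 17, 2]
  [11, 10, 0, 11, 17, 12]
  [14, 19, 10, 0, 17, 12]
  [4, 2, -7, 3, 0, 4]
  [3, 4, -6, 2, 11, 0]
D(6):
  [0, 5, 1, 6, 15, 7]
  [5, 0, -4, 1, 13, 2]
  [11, 10, 0, 11, 17, 12]
  [14, 16, 6, 0, 17, 12]
  [4, 2, -7, 3, 0, 4]
  [3, 4, -6, 2, 11, 0]
Answer: W* = [[0, 5, 1, 6, 15, 7], [5, 0, -4, 1, 13, 2], [11, 10, 0, 11, 17, 12], [14, 16, 6, 0, 17, 12], [4, 2, -7, 3, 0, 4], [3, 4, -6, 2, 11, 0]]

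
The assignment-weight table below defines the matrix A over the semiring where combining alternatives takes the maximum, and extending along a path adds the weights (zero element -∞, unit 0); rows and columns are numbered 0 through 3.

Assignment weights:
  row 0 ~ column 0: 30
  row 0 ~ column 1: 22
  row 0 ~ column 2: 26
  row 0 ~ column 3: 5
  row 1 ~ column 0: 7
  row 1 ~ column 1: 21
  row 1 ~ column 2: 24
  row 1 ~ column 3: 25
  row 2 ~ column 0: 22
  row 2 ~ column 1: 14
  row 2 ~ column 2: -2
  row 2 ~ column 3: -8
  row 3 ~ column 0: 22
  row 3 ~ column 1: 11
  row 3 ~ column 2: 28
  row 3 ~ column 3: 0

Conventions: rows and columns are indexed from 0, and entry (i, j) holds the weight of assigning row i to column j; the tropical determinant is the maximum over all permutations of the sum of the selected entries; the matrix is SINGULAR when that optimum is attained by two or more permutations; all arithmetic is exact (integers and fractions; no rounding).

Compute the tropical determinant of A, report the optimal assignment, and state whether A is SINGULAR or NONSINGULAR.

σ = (0, 1, 2, 3): 30 + 21 + (-2) + 0 = 49
σ = (0, 1, 3, 2): 30 + 21 + (-8) + 28 = 71
σ = (0, 2, 1, 3): 30 + 24 + 14 + 0 = 68
σ = (0, 2, 3, 1): 30 + 24 + (-8) + 11 = 57
σ = (0, 3, 1, 2): 30 + 25 + 14 + 28 = 97
σ = (0, 3, 2, 1): 30 + 25 + (-2) + 11 = 64
σ = (1, 0, 2, 3): 22 + 7 + (-2) + 0 = 27
σ = (1, 0, 3, 2): 22 + 7 + (-8) + 28 = 49
σ = (1, 2, 0, 3): 22 + 24 + 22 + 0 = 68
σ = (1, 2, 3, 0): 22 + 24 + (-8) + 22 = 60
σ = (1, 3, 0, 2): 22 + 25 + 22 + 28 = 97
σ = (1, 3, 2, 0): 22 + 25 + (-2) + 22 = 67
σ = (2, 0, 1, 3): 26 + 7 + 14 + 0 = 47
σ = (2, 0, 3, 1): 26 + 7 + (-8) + 11 = 36
σ = (2, 1, 0, 3): 26 + 21 + 22 + 0 = 69
σ = (2, 1, 3, 0): 26 + 21 + (-8) + 22 = 61
σ = (2, 3, 0, 1): 26 + 25 + 22 + 11 = 84
σ = (2, 3, 1, 0): 26 + 25 + 14 + 22 = 87
σ = (3, 0, 1, 2): 5 + 7 + 14 + 28 = 54
σ = (3, 0, 2, 1): 5 + 7 + (-2) + 11 = 21
σ = (3, 1, 0, 2): 5 + 21 + 22 + 28 = 76
σ = (3, 1, 2, 0): 5 + 21 + (-2) + 22 = 46
σ = (3, 2, 0, 1): 5 + 24 + 22 + 11 = 62
σ = (3, 2, 1, 0): 5 + 24 + 14 + 22 = 65
Optimal value attained by: σ = (0, 3, 1, 2).
Answer: det⊕(A) = 97; verdict: SINGULAR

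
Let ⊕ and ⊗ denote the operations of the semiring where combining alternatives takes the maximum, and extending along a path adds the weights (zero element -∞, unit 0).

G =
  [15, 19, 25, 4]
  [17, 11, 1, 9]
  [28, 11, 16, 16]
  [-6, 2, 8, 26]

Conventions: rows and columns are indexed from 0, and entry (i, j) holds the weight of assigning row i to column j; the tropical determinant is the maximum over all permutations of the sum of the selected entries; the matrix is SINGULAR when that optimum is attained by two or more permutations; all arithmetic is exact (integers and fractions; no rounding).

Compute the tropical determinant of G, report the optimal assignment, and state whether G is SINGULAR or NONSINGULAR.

σ = (0, 1, 2, 3): 15 + 11 + 16 + 26 = 68
σ = (0, 1, 3, 2): 15 + 11 + 16 + 8 = 50
σ = (0, 2, 1, 3): 15 + 1 + 11 + 26 = 53
σ = (0, 2, 3, 1): 15 + 1 + 16 + 2 = 34
σ = (0, 3, 1, 2): 15 + 9 + 11 + 8 = 43
σ = (0, 3, 2, 1): 15 + 9 + 16 + 2 = 42
σ = (1, 0, 2, 3): 19 + 17 + 16 + 26 = 78
σ = (1, 0, 3, 2): 19 + 17 + 16 + 8 = 60
σ = (1, 2, 0, 3): 19 + 1 + 28 + 26 = 74
σ = (1, 2, 3, 0): 19 + 1 + 16 + (-6) = 30
σ = (1, 3, 0, 2): 19 + 9 + 28 + 8 = 64
σ = (1, 3, 2, 0): 19 + 9 + 16 + (-6) = 38
σ = (2, 0, 1, 3): 25 + 17 + 11 + 26 = 79
σ = (2, 0, 3, 1): 25 + 17 + 16 + 2 = 60
σ = (2, 1, 0, 3): 25 + 11 + 28 + 26 = 90
σ = (2, 1, 3, 0): 25 + 11 + 16 + (-6) = 46
σ = (2, 3, 0, 1): 25 + 9 + 28 + 2 = 64
σ = (2, 3, 1, 0): 25 + 9 + 11 + (-6) = 39
σ = (3, 0, 1, 2): 4 + 17 + 11 + 8 = 40
σ = (3, 0, 2, 1): 4 + 17 + 16 + 2 = 39
σ = (3, 1, 0, 2): 4 + 11 + 28 + 8 = 51
σ = (3, 1, 2, 0): 4 + 11 + 16 + (-6) = 25
σ = (3, 2, 0, 1): 4 + 1 + 28 + 2 = 35
σ = (3, 2, 1, 0): 4 + 1 + 11 + (-6) = 10
Optimal value attained by: σ = (2, 1, 0, 3).
Answer: det⊕(G) = 90; verdict: NONSINGULAR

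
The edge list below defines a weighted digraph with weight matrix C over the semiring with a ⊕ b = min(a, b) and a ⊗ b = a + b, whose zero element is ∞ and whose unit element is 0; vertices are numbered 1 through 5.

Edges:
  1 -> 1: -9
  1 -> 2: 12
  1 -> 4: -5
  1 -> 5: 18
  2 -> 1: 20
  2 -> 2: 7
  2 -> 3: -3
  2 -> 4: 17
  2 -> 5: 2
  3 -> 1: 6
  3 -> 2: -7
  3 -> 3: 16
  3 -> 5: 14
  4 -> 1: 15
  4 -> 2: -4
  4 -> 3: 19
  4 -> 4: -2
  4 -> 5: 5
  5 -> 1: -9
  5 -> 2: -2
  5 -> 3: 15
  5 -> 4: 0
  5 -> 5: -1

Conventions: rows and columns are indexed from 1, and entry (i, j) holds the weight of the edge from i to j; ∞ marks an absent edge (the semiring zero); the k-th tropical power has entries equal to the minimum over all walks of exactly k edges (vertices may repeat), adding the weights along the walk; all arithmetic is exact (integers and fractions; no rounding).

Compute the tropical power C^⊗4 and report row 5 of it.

C^⊗2:
  [-18, -9, 9, -14, 0]
  [-7, -10, 4, 2, 1]
  [-3, 0, -10, 1, -5]
  [-4, -6, -7, -4, -2]
  [-18, -4, -5, -14, -2]
C^⊗3:
  [-27, -18, -12, -23, -9]
  [-16, -3, -13, -12, -8]
  [-14, -17, -3, -8, -6]
  [-13, -14, -9, -9, -4]
  [-27, -18, -7, -23, -9]
C^⊗4:
  [-36, -27, -21, -32, -18]
  [-25, -20, -6, -21, -9]
  [-23, -12, -20, -19, -15]
  [-22, -16, -17, -18, -12]
  [-36, -27, -21, -32, -18]
Answer: row 5 of C^⊗4 = [-36, -27, -21, -32, -18]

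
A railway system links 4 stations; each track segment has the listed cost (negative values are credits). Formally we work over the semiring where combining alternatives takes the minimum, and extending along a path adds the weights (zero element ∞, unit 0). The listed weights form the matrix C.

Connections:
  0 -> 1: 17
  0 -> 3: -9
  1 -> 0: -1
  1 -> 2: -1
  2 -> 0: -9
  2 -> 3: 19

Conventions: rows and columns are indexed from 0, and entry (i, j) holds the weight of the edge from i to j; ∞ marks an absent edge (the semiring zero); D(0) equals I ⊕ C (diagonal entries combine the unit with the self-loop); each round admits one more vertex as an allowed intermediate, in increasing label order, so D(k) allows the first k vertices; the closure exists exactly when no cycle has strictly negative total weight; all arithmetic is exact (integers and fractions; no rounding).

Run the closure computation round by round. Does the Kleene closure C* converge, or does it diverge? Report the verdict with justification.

D(0):
  [0, 17, ∞, -9]
  [-1, 0, -1, ∞]
  [-9, ∞, 0, 19]
  [∞, ∞, ∞, 0]
D(1):
  [0, 17, ∞, -9]
  [-1, 0, -1, -10]
  [-9, 8, 0, -18]
  [∞, ∞, ∞, 0]
D(2):
  [0, 17, 16, -9]
  [-1, 0, -1, -10]
  [-9, 8, 0, -18]
  [∞, ∞, ∞, 0]
D(3):
  [0, 17, 16, -9]
  [-10, 0, -1, -19]
  [-9, 8, 0, -18]
  [∞, ∞, ∞, 0]
D(4):
  [0, 17, 16, -9]
  [-10, 0, -1, -19]
  [-9, 8, 0, -18]
  [∞, ∞, ∞, 0]
Key observation: every diagonal entry stays at the unit through all rounds, so no improving cycle exists.
Answer: CONVERGES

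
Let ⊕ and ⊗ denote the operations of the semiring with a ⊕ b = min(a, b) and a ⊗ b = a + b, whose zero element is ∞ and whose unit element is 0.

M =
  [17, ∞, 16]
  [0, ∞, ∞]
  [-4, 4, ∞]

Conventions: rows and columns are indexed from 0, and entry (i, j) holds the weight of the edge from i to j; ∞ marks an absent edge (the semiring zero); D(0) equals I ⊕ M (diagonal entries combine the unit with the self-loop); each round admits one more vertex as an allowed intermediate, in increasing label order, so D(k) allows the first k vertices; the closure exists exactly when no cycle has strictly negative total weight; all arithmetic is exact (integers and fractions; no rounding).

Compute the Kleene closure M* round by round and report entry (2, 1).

D(0):
  [0, ∞, 16]
  [0, 0, ∞]
  [-4, 4, 0]
D(1):
  [0, ∞, 16]
  [0, 0, 16]
  [-4, 4, 0]
D(2):
  [0, ∞, 16]
  [0, 0, 16]
  [-4, 4, 0]
D(3):
  [0, 20, 16]
  [0, 0, 16]
  [-4, 4, 0]
Answer: M*[2][1] = 4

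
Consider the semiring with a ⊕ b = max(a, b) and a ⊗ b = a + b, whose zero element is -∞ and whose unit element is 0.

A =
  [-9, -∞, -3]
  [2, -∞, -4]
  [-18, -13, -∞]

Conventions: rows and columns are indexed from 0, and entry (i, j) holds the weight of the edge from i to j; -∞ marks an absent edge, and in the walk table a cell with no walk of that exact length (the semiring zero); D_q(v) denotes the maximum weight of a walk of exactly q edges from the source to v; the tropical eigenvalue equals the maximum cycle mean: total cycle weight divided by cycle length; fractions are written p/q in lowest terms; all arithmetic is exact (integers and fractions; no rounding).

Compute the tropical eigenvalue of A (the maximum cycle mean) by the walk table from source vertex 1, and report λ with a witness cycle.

q=0: [-∞, 0, -∞]
q=1: [2, -∞, -4]
q=2: [-7, -17, -1]
q=3: [-15, -14, -10]
Optimal cycle mean attained by: cycle 0->2->1->0, total (-3) + (-13) + 2, length 3.
Answer: λ = -14/3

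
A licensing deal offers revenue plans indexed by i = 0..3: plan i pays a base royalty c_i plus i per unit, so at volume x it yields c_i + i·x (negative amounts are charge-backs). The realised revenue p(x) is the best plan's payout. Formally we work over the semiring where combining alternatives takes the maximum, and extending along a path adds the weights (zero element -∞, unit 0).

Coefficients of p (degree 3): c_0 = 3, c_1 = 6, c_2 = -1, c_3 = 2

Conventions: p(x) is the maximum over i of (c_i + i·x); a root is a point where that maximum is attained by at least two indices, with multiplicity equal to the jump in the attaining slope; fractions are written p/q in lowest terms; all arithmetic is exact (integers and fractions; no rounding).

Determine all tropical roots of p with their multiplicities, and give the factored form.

hull edge (i=0, c=3) to (i=1, c=6): slope 3, span 1
hull edge (i=1, c=6) to (i=3, c=2): slope -2, span 2
Factored form: p(x) = 2 ⊗ (x ⊕ (-3)) ⊗ (x ⊕ 2) ⊗ (x ⊕ 2)
Answer: roots = -3 (mult 1), 2 (mult 2)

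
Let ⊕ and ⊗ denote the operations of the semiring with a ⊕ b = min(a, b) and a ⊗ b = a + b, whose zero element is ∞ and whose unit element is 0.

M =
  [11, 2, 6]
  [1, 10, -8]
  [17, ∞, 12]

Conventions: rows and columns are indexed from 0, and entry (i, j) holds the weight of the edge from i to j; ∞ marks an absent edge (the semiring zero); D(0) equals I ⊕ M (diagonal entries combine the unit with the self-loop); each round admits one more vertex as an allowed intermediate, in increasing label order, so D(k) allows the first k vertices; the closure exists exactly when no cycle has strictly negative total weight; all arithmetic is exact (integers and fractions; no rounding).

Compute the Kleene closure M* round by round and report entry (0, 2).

D(0):
  [0, 2, 6]
  [1, 0, -8]
  [17, ∞, 0]
D(1):
  [0, 2, 6]
  [1, 0, -8]
  [17, 19, 0]
D(2):
  [0, 2, -6]
  [1, 0, -8]
  [17, 19, 0]
D(3):
  [0, 2, -6]
  [1, 0, -8]
  [17, 19, 0]
Answer: M*[0][2] = -6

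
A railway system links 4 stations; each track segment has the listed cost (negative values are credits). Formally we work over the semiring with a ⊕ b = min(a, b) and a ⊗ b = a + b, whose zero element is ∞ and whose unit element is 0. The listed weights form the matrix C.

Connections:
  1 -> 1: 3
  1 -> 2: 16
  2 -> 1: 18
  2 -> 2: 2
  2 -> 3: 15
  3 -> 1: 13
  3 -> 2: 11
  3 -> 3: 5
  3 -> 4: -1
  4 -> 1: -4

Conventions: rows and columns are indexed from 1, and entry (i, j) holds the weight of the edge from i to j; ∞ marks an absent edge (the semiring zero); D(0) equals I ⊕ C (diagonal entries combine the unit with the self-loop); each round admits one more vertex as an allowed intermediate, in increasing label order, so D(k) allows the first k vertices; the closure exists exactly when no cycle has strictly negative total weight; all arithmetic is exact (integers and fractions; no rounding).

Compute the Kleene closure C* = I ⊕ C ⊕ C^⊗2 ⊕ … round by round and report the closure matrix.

D(0):
  [0, 16, ∞, ∞]
  [18, 0, 15, ∞]
  [13, 11, 0, -1]
  [-4, ∞, ∞, 0]
D(1):
  [0, 16, ∞, ∞]
  [18, 0, 15, ∞]
  [13, 11, 0, -1]
  [-4, 12, ∞, 0]
D(2):
  [0, 16, 31, ∞]
  [18, 0, 15, ∞]
  [13, 11, 0, -1]
  [-4, 12, 27, 0]
D(3):
  [0, 16, 31, 30]
  [18, 0, 15, 14]
  [13, 11, 0, -1]
  [-4, 12, 27, 0]
D(4):
  [0, 16, 31, 30]
  [10, 0, 15, 14]
  [-5, 11, 0, -1]
  [-4, 12, 27, 0]
Answer: C* = [[0, 16, 31, 30], [10, 0, 15, 14], [-5, 11, 0, -1], [-4, 12, 27, 0]]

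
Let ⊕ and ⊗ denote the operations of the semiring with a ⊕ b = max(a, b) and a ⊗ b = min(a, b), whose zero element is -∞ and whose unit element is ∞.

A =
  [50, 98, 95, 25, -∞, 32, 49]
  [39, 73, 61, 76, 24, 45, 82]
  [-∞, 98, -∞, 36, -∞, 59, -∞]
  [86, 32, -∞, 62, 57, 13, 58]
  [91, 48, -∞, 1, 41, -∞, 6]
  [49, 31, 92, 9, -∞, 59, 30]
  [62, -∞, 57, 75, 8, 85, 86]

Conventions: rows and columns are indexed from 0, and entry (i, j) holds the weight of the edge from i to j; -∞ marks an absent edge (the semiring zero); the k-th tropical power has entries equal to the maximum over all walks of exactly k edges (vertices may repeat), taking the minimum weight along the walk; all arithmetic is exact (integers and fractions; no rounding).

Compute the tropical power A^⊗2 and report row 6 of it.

A^⊗2:
  [50, 95, 61, 76, 25, 59, 82]
  [76, 73, 61, 75, 57, 82, 82]
  [49, 73, 61, 76, 36, 59, 82]
  [62, 86, 86, 62, 57, 58, 58]
  [50, 91, 91, 48, 41, 45, 49]
  [49, 92, 59, 36, 24, 59, 49]
  [75, 62, 85, 75, 57, 85, 86]
Answer: row 6 of A^⊗2 = [75, 62, 85, 75, 57, 85, 86]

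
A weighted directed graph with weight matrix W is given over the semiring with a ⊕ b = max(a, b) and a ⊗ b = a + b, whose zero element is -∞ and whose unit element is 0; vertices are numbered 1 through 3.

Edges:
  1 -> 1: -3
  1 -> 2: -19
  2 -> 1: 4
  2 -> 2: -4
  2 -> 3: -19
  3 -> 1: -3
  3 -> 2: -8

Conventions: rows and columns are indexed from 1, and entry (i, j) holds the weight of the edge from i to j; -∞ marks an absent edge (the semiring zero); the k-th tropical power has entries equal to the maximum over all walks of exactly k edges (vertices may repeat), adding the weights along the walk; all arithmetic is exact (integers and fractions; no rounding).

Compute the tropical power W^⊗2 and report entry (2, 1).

W^⊗2:
  [-6, -22, -38]
  [1, -8, -23]
  [-4, -12, -27]
Key observation: the optimum is the walk 2->1->1, with weight 4 + (-3) = 1.
Optimal value attained by: walk 2->1->1.
Answer: (W^⊗2)[2][1] = 1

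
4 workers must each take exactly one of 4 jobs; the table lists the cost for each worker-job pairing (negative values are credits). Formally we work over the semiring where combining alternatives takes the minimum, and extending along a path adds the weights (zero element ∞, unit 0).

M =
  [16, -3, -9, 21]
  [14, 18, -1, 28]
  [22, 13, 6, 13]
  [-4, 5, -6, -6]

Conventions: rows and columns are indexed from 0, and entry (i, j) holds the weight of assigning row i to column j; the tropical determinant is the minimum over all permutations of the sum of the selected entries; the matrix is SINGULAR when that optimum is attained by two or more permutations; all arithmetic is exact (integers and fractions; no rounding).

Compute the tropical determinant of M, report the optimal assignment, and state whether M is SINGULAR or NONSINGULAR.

σ = (0, 1, 2, 3): 16 + 18 + 6 + (-6) = 34
σ = (0, 1, 3, 2): 16 + 18 + 13 + (-6) = 41
σ = (0, 2, 1, 3): 16 + (-1) + 13 + (-6) = 22
σ = (0, 2, 3, 1): 16 + (-1) + 13 + 5 = 33
σ = (0, 3, 1, 2): 16 + 28 + 13 + (-6) = 51
σ = (0, 3, 2, 1): 16 + 28 + 6 + 5 = 55
σ = (1, 0, 2, 3): (-3) + 14 + 6 + (-6) = 11
σ = (1, 0, 3, 2): (-3) + 14 + 13 + (-6) = 18
σ = (1, 2, 0, 3): (-3) + (-1) + 22 + (-6) = 12
σ = (1, 2, 3, 0): (-3) + (-1) + 13 + (-4) = 5
σ = (1, 3, 0, 2): (-3) + 28 + 22 + (-6) = 41
σ = (1, 3, 2, 0): (-3) + 28 + 6 + (-4) = 27
σ = (2, 0, 1, 3): (-9) + 14 + 13 + (-6) = 12
σ = (2, 0, 3, 1): (-9) + 14 + 13 + 5 = 23
σ = (2, 1, 0, 3): (-9) + 18 + 22 + (-6) = 25
σ = (2, 1, 3, 0): (-9) + 18 + 13 + (-4) = 18
σ = (2, 3, 0, 1): (-9) + 28 + 22 + 5 = 46
σ = (2, 3, 1, 0): (-9) + 28 + 13 + (-4) = 28
σ = (3, 0, 1, 2): 21 + 14 + 13 + (-6) = 42
σ = (3, 0, 2, 1): 21 + 14 + 6 + 5 = 46
σ = (3, 1, 0, 2): 21 + 18 + 22 + (-6) = 55
σ = (3, 1, 2, 0): 21 + 18 + 6 + (-4) = 41
σ = (3, 2, 0, 1): 21 + (-1) + 22 + 5 = 47
σ = (3, 2, 1, 0): 21 + (-1) + 13 + (-4) = 29
Optimal value attained by: σ = (1, 2, 3, 0).
Answer: det⊕(M) = 5; verdict: NONSINGULAR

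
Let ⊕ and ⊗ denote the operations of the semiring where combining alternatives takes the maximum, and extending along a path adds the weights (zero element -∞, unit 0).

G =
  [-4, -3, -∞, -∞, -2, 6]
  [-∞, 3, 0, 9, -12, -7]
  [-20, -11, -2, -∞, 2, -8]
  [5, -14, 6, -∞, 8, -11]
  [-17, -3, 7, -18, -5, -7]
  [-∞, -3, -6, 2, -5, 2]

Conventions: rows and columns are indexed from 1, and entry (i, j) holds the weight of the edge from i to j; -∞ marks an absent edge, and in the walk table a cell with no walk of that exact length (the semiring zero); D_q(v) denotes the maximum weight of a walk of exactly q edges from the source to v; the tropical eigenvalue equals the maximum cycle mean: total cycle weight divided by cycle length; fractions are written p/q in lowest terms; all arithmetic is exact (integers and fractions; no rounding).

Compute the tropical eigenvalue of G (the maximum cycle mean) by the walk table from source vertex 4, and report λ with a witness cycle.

q=0: [-∞, -∞, -∞, 0, -∞, -∞]
q=1: [5, -14, 6, -∞, 8, -11]
q=2: [1, 5, 15, -5, 8, 11]
q=3: [0, 8, 15, 14, 17, 13]
q=4: [19, 14, 24, 17, 22, 15]
q=5: [22, 19, 29, 23, 26, 25]
q=6: [28, 23, 33, 28, 31, 28]
Optimal cycle mean attained by: cycle 2->4->5->2, total 9 + 8 + (-3), length 3.
Answer: λ = 14/3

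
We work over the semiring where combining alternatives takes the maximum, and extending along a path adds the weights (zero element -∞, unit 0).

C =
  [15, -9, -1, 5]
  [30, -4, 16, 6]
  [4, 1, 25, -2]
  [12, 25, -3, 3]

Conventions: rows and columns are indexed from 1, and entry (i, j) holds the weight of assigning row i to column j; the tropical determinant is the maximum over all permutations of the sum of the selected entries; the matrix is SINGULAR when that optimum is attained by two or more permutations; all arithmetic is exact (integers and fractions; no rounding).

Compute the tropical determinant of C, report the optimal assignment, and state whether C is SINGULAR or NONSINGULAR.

σ = (1, 2, 3, 4): 15 + (-4) + 25 + 3 = 39
σ = (1, 2, 4, 3): 15 + (-4) + (-2) + (-3) = 6
σ = (1, 3, 2, 4): 15 + 16 + 1 + 3 = 35
σ = (1, 3, 4, 2): 15 + 16 + (-2) + 25 = 54
σ = (1, 4, 2, 3): 15 + 6 + 1 + (-3) = 19
σ = (1, 4, 3, 2): 15 + 6 + 25 + 25 = 71
σ = (2, 1, 3, 4): (-9) + 30 + 25 + 3 = 49
σ = (2, 1, 4, 3): (-9) + 30 + (-2) + (-3) = 16
σ = (2, 3, 1, 4): (-9) + 16 + 4 + 3 = 14
σ = (2, 3, 4, 1): (-9) + 16 + (-2) + 12 = 17
σ = (2, 4, 1, 3): (-9) + 6 + 4 + (-3) = -2
σ = (2, 4, 3, 1): (-9) + 6 + 25 + 12 = 34
σ = (3, 1, 2, 4): (-1) + 30 + 1 + 3 = 33
σ = (3, 1, 4, 2): (-1) + 30 + (-2) + 25 = 52
σ = (3, 2, 1, 4): (-1) + (-4) + 4 + 3 = 2
σ = (3, 2, 4, 1): (-1) + (-4) + (-2) + 12 = 5
σ = (3, 4, 1, 2): (-1) + 6 + 4 + 25 = 34
σ = (3, 4, 2, 1): (-1) + 6 + 1 + 12 = 18
σ = (4, 1, 2, 3): 5 + 30 + 1 + (-3) = 33
σ = (4, 1, 3, 2): 5 + 30 + 25 + 25 = 85
σ = (4, 2, 1, 3): 5 + (-4) + 4 + (-3) = 2
σ = (4, 2, 3, 1): 5 + (-4) + 25 + 12 = 38
σ = (4, 3, 1, 2): 5 + 16 + 4 + 25 = 50
σ = (4, 3, 2, 1): 5 + 16 + 1 + 12 = 34
Optimal value attained by: σ = (4, 1, 3, 2).
Answer: det⊕(C) = 85; verdict: NONSINGULAR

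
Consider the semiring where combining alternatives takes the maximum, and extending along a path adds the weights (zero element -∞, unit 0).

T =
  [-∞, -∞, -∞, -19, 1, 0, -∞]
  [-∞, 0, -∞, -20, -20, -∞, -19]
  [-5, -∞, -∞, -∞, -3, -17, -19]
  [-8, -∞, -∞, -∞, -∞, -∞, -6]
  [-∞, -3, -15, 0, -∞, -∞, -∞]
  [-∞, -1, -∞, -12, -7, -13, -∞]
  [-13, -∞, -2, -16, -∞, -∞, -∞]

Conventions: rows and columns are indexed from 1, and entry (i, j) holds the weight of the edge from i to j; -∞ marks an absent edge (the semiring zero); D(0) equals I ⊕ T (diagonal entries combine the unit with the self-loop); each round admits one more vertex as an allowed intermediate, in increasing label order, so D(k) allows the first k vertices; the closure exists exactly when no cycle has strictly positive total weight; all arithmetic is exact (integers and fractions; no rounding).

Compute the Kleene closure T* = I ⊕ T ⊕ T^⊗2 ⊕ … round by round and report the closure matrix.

D(0):
  [0, -∞, -∞, -19, 1, 0, -∞]
  [-∞, 0, -∞, -20, -20, -∞, -19]
  [-5, -∞, 0, -∞, -3, -17, -19]
  [-8, -∞, -∞, 0, -∞, -∞, -6]
  [-∞, -3, -15, 0, 0, -∞, -∞]
  [-∞, -1, -∞, -12, -7, 0, -∞]
  [-13, -∞, -2, -16, -∞, -∞, 0]
D(1):
  [0, -∞, -∞, -19, 1, 0, -∞]
  [-∞, 0, -∞, -20, -20, -∞, -19]
  [-5, -∞, 0, -24, -3, -5, -19]
  [-8, -∞, -∞, 0, -7, -8, -6]
  [-∞, -3, -15, 0, 0, -∞, -∞]
  [-∞, -1, -∞, -12, -7, 0, -∞]
  [-13, -∞, -2, -16, -12, -13, 0]
D(2):
  [0, -∞, -∞, -19, 1, 0, -∞]
  [-∞, 0, -∞, -20, -20, -∞, -19]
  [-5, -∞, 0, -24, -3, -5, -19]
  [-8, -∞, -∞, 0, -7, -8, -6]
  [-∞, -3, -15, 0, 0, -∞, -22]
  [-∞, -1, -∞, -12, -7, 0, -20]
  [-13, -∞, -2, -16, -12, -13, 0]
D(3):
  [0, -∞, -∞, -19, 1, 0, -∞]
  [-∞, 0, -∞, -20, -20, -∞, -19]
  [-5, -∞, 0, -24, -3, -5, -19]
  [-8, -∞, -∞, 0, -7, -8, -6]
  [-20, -3, -15, 0, 0, -20, -22]
  [-∞, -1, -∞, -12, -7, 0, -20]
  [-7, -∞, -2, -16, -5, -7, 0]
D(4):
  [0, -∞, -∞, -19, 1, 0, -25]
  [-28, 0, -∞, -20, -20, -28, -19]
  [-5, -∞, 0, -24, -3, -5, -19]
  [-8, -∞, -∞, 0, -7, -8, -6]
  [-8, -3, -15, 0, 0, -8, -6]
  [-20, -1, -∞, -12, -7, 0, -18]
  [-7, -∞, -2, -16, -5, -7, 0]
D(5):
  [0, -2, -14, 1, 1, 0, -5]
  [-28, 0, -35, -20, -20, -28, -19]
  [-5, -6, 0, -3, -3, -5, -9]
  [-8, -10, -22, 0, -7, -8, -6]
  [-8, -3, -15, 0, 0, -8, -6]
  [-15, -1, -22, -7, -7, 0, -13]
  [-7, -8, -2, -5, -5, -7, 0]
D(6):
  [0, -1, -14, 1, 1, 0, -5]
  [-28, 0, -35, -20, -20, -28, -19]
  [-5, -6, 0, -3, -3, -5, -9]
  [-8, -9, -22, 0, -7, -8, -6]
  [-8, -3, -15, 0, 0, -8, -6]
  [-15, -1, -22, -7, -7, 0, -13]
  [-7, -8, -2, -5, -5, -7, 0]
D(7):
  [0, -1, -7, 1, 1, 0, -5]
  [-26, 0, -21, -20, -20, -26, -19]
  [-5, -6, 0, -3, -3, -5, -9]
  [-8, -9, -8, 0, -7, -8, -6]
  [-8, -3, -8, 0, 0, -8, -6]
  [-15, -1, -15, -7, -7, 0, -13]
  [-7, -8, -2, -5, -5, -7, 0]
Answer: T* = [[0, -1, -7, 1, 1, 0, -5], [-26, 0, -21, -20, -20, -26, -19], [-5, -6, 0, -3, -3, -5, -9], [-8, -9, -8, 0, -7, -8, -6], [-8, -3, -8, 0, 0, -8, -6], [-15, -1, -15, -7, -7, 0, -13], [-7, -8, -2, -5, -5, -7, 0]]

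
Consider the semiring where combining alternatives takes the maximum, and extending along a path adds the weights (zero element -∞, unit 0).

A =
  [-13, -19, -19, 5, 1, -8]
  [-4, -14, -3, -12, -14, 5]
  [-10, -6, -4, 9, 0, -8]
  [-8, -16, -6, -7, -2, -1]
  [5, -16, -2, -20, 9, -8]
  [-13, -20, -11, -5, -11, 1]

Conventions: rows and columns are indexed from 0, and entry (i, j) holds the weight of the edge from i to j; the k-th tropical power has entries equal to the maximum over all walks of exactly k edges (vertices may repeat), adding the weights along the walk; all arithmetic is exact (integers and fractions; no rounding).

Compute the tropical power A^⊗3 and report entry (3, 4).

A^⊗2:
  [6, -11, -1, -2, 10, 4]
  [-8, -9, -6, 6, -3, 6]
  [5, -7, 3, 5, 9, 8]
  [3, -12, -4, 3, 7, 0]
  [14, -7, 7, 10, 18, 1]
  [-6, -17, -10, -2, -2, 2]
A^⊗3:
  [15, -6, 8, 11, 19, 5]
  [2, -10, 0, 3, 6, 7]
  [14, -3, 7, 12, 18, 9]
  [12, -9, 5, 8, 16, 2]
  [23, 2, 16, 19, 27, 10]
  [3, -16, -4, -1, 7, 3]
Key observation: the optimum is the walk 3->4->4->4, with weight (-2) + 9 + 9 = 16.
Optimal value attained by: walk 3->4->4->4.
Answer: (A^⊗3)[3][4] = 16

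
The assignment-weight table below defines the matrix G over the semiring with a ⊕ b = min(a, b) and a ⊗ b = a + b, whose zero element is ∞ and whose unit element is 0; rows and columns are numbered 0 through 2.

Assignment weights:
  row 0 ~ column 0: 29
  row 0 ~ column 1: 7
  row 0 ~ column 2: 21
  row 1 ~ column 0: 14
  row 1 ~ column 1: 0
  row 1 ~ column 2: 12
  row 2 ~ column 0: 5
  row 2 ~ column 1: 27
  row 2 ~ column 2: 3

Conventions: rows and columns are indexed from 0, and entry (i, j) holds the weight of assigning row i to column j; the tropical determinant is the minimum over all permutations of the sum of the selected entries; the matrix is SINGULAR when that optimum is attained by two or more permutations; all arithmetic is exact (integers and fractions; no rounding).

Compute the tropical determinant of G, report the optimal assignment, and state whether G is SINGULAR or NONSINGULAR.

σ = (0, 1, 2): 29 + 0 + 3 = 32
σ = (0, 2, 1): 29 + 12 + 27 = 68
σ = (1, 0, 2): 7 + 14 + 3 = 24
σ = (1, 2, 0): 7 + 12 + 5 = 24
σ = (2, 0, 1): 21 + 14 + 27 = 62
σ = (2, 1, 0): 21 + 0 + 5 = 26
Optimal value attained by: σ = (1, 0, 2).
Answer: det⊕(G) = 24; verdict: SINGULAR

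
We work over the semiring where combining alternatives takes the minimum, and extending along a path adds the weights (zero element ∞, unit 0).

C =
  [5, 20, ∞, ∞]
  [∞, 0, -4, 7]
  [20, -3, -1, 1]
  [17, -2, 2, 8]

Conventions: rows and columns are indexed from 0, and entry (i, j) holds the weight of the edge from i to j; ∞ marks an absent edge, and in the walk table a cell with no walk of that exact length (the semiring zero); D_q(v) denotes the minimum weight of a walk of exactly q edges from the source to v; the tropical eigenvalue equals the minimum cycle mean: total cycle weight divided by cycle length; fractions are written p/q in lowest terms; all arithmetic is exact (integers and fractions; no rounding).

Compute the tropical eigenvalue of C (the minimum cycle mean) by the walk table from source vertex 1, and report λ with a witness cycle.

q=0: [∞, 0, ∞, ∞]
q=1: [∞, 0, -4, 7]
q=2: [16, -7, -5, -3]
q=3: [14, -8, -11, -4]
q=4: [9, -14, -12, -10]
Optimal cycle mean attained by: cycle 1->2->1, total (-4) + (-3), length 2.
Answer: λ = -7/2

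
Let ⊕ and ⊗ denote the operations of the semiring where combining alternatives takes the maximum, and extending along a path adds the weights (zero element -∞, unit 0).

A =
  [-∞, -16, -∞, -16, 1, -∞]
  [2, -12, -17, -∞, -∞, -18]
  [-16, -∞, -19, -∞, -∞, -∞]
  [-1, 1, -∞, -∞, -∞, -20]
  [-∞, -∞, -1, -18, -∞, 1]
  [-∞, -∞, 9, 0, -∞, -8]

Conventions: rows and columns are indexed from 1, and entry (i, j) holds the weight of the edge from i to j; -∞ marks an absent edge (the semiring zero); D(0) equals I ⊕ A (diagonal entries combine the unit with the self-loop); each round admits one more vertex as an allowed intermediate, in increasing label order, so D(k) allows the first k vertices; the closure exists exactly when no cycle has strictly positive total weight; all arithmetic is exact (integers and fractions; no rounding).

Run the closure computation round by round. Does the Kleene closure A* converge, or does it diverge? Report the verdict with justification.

D(0):
  [0, -16, -∞, -16, 1, -∞]
  [2, 0, -17, -∞, -∞, -18]
  [-16, -∞, 0, -∞, -∞, -∞]
  [-1, 1, -∞, 0, -∞, -20]
  [-∞, -∞, -1, -18, 0, 1]
  [-∞, -∞, 9, 0, -∞, 0]
D(1):
  [0, -16, -∞, -16, 1, -∞]
  [2, 0, -17, -14, 3, -18]
  [-16, -32, 0, -32, -15, -∞]
  [-1, 1, -∞, 0, 0, -20]
  [-∞, -∞, -1, -18, 0, 1]
  [-∞, -∞, 9, 0, -∞, 0]
D(2):
  [0, -16, -33, -16, 1, -34]
  [2, 0, -17, -14, 3, -18]
  [-16, -32, 0, -32, -15, -50]
  [3, 1, -16, 0, 4, -17]
  [-∞, -∞, -1, -18, 0, 1]
  [-∞, -∞, 9, 0, -∞, 0]
D(3):
  [0, -16, -33, -16, 1, -34]
  [2, 0, -17, -14, 3, -18]
  [-16, -32, 0, -32, -15, -50]
  [3, 1, -16, 0, 4, -17]
  [-17, -33, -1, -18, 0, 1]
  [-7, -23, 9, 0, -6, 0]
D(4):
  [0, -15, -32, -16, 1, -33]
  [2, 0, -17, -14, 3, -18]
  [-16, -31, 0, -32, -15, -49]
  [3, 1, -16, 0, 4, -17]
  [-15, -17, -1, -18, 0, 1]
  [3, 1, 9, 0, 4, 0]
Detection: at round 5, diagonal entry (6, 6) turns strictly positive.
Key observation: the cycle 6->4->1->5->6 has total weight 0 + (-1) + 1 + 1, which is strictly positive.
Answer: DIVERGES — positive cycle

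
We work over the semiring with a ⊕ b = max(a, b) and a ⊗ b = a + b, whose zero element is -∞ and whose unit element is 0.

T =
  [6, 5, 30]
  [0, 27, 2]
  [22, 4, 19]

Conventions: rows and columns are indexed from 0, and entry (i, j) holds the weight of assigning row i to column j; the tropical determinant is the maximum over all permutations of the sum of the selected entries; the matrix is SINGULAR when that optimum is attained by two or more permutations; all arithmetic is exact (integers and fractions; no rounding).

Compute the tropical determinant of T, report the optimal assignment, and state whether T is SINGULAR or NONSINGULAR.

σ = (0, 1, 2): 6 + 27 + 19 = 52
σ = (0, 2, 1): 6 + 2 + 4 = 12
σ = (1, 0, 2): 5 + 0 + 19 = 24
σ = (1, 2, 0): 5 + 2 + 22 = 29
σ = (2, 0, 1): 30 + 0 + 4 = 34
σ = (2, 1, 0): 30 + 27 + 22 = 79
Optimal value attained by: σ = (2, 1, 0).
Answer: det⊕(T) = 79; verdict: NONSINGULAR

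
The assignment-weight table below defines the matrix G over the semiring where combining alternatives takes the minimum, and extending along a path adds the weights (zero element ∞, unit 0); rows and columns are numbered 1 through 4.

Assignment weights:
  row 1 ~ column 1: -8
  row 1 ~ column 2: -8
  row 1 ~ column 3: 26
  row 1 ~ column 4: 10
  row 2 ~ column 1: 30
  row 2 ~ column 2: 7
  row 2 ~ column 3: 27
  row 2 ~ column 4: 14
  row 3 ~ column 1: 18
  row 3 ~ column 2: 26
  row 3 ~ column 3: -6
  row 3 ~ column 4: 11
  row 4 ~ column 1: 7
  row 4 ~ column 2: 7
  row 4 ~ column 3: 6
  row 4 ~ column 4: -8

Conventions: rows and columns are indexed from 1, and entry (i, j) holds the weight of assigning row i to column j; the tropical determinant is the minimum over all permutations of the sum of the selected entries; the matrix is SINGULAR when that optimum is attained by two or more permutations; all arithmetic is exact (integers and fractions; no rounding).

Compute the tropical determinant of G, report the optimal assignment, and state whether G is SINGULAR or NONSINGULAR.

σ = (1, 2, 3, 4): (-8) + 7 + (-6) + (-8) = -15
σ = (1, 2, 4, 3): (-8) + 7 + 11 + 6 = 16
σ = (1, 3, 2, 4): (-8) + 27 + 26 + (-8) = 37
σ = (1, 3, 4, 2): (-8) + 27 + 11 + 7 = 37
σ = (1, 4, 2, 3): (-8) + 14 + 26 + 6 = 38
σ = (1, 4, 3, 2): (-8) + 14 + (-6) + 7 = 7
σ = (2, 1, 3, 4): (-8) + 30 + (-6) + (-8) = 8
σ = (2, 1, 4, 3): (-8) + 30 + 11 + 6 = 39
σ = (2, 3, 1, 4): (-8) + 27 + 18 + (-8) = 29
σ = (2, 3, 4, 1): (-8) + 27 + 11 + 7 = 37
σ = (2, 4, 1, 3): (-8) + 14 + 18 + 6 = 30
σ = (2, 4, 3, 1): (-8) + 14 + (-6) + 7 = 7
σ = (3, 1, 2, 4): 26 + 30 + 26 + (-8) = 74
σ = (3, 1, 4, 2): 26 + 30 + 11 + 7 = 74
σ = (3, 2, 1, 4): 26 + 7 + 18 + (-8) = 43
σ = (3, 2, 4, 1): 26 + 7 + 11 + 7 = 51
σ = (3, 4, 1, 2): 26 + 14 + 18 + 7 = 65
σ = (3, 4, 2, 1): 26 + 14 + 26 + 7 = 73
σ = (4, 1, 2, 3): 10 + 30 + 26 + 6 = 72
σ = (4, 1, 3, 2): 10 + 30 + (-6) + 7 = 41
σ = (4, 2, 1, 3): 10 + 7 + 18 + 6 = 41
σ = (4, 2, 3, 1): 10 + 7 + (-6) + 7 = 18
σ = (4, 3, 1, 2): 10 + 27 + 18 + 7 = 62
σ = (4, 3, 2, 1): 10 + 27 + 26 + 7 = 70
Optimal value attained by: σ = (1, 2, 3, 4).
Answer: det⊕(G) = -15; verdict: NONSINGULAR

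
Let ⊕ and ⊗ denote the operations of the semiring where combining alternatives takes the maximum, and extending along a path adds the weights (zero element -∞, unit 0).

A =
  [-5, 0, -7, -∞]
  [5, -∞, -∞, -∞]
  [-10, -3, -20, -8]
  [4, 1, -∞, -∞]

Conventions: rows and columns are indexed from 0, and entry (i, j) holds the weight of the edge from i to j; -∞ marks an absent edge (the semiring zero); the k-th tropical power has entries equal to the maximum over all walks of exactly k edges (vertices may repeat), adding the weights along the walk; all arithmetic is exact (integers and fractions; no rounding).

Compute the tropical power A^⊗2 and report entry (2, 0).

A^⊗2:
  [5, -5, -12, -15]
  [0, 5, -2, -∞]
  [2, -7, -17, -28]
  [6, 4, -3, -∞]
Key observation: the optimum is the walk 2->1->0, with weight (-3) + 5 = 2.
Optimal value attained by: walk 2->1->0.
Answer: (A^⊗2)[2][0] = 2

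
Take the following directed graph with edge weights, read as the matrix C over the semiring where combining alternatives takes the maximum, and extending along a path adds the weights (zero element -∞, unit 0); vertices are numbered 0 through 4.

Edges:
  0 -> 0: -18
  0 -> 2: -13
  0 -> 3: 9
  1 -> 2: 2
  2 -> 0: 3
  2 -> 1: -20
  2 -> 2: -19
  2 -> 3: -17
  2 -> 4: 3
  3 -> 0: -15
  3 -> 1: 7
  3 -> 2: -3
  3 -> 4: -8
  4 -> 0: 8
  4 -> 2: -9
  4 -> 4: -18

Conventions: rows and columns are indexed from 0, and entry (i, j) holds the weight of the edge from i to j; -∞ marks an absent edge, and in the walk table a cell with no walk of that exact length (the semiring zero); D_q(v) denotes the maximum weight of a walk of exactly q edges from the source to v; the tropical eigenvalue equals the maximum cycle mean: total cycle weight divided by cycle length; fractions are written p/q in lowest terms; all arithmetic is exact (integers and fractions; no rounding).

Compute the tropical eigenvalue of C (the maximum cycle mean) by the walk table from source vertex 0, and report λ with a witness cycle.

q=0: [0, -∞, -∞, -∞, -∞]
q=1: [-18, -∞, -13, 9, -∞]
q=2: [-6, 16, 6, -9, 1]
q=3: [9, -2, 18, 3, 9]
q=4: [21, 10, 0, 18, 21]
q=5: [29, 25, 15, 30, 10]
Optimal cycle mean attained by: cycle 0->3->1->2->4->0, total 9 + 7 + 2 + 3 + 8, length 5.
Answer: λ = 29/5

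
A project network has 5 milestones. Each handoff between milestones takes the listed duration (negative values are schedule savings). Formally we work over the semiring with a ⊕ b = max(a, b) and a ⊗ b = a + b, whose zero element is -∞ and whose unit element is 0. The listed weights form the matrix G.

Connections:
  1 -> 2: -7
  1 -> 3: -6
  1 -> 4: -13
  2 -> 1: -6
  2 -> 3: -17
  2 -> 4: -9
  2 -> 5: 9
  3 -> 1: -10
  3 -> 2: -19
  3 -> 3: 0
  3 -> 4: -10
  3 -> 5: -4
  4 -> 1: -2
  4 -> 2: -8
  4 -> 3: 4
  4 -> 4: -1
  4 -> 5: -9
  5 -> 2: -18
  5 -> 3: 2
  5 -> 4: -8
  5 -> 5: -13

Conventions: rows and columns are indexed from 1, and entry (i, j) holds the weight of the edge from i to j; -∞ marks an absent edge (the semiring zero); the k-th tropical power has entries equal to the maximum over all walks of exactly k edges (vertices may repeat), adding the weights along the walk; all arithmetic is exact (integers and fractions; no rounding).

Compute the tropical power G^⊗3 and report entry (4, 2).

G^⊗2:
  [-13, -21, -6, -14, 2]
  [-11, -9, 11, 1, -4]
  [-10, -17, 0, -10, -4]
  [-3, -9, 4, -2, 1]
  [-8, -16, 2, -8, -2]
G^⊗3:
  [-16, -16, 4, -6, -10]
  [1, -7, 11, 1, 7]
  [-10, -17, 0, -10, -4]
  [-4, -10, 4, -3, 0]
  [-8, -15, 2, -8, -2]
Key observation: the optimum is the walk 4->4->1->2, with weight (-1) + (-2) + (-7) = -10.
Optimal value attained by: walk 4->4->1->2.
Answer: (G^⊗3)[4][2] = -10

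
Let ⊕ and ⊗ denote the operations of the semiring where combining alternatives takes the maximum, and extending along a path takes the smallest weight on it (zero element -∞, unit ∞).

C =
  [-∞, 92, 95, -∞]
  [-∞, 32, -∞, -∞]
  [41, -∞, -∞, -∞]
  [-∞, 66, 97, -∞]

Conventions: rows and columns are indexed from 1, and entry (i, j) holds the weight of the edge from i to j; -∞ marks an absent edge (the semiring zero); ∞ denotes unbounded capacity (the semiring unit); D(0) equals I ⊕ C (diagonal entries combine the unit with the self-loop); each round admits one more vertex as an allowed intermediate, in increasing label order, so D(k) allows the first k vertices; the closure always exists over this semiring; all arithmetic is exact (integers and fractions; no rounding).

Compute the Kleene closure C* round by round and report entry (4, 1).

D(0):
  [∞, 92, 95, -∞]
  [-∞, ∞, -∞, -∞]
  [41, -∞, ∞, -∞]
  [-∞, 66, 97, ∞]
D(1):
  [∞, 92, 95, -∞]
  [-∞, ∞, -∞, -∞]
  [41, 41, ∞, -∞]
  [-∞, 66, 97, ∞]
D(2):
  [∞, 92, 95, -∞]
  [-∞, ∞, -∞, -∞]
  [41, 41, ∞, -∞]
  [-∞, 66, 97, ∞]
D(3):
  [∞, 92, 95, -∞]
  [-∞, ∞, -∞, -∞]
  [41, 41, ∞, -∞]
  [41, 66, 97, ∞]
D(4):
  [∞, 92, 95, -∞]
  [-∞, ∞, -∞, -∞]
  [41, 41, ∞, -∞]
  [41, 66, 97, ∞]
Answer: C*[4][1] = 41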